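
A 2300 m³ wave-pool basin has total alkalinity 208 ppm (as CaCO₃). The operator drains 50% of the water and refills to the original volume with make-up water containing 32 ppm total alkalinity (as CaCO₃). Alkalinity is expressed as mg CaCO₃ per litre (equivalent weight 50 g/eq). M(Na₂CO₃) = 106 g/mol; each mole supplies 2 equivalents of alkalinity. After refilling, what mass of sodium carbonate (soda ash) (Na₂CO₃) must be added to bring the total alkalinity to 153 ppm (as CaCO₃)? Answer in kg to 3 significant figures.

80.5 kg

Volume: 2300 m³ = 2,300,000 L.
After draining 50% and refilling: 208 × 0.50 + 32 × 0.50 = 120 ppm.
Deficit to target: 153 − 120 = 33 mg/L.
As CaCO₃: 33 mg/L × 2,300,000 L = 75,900 g; ÷ 50 g/eq ÷ 2 = 759 mol Na₂CO₃.
Mass: 759 × 106 = 80,450 g.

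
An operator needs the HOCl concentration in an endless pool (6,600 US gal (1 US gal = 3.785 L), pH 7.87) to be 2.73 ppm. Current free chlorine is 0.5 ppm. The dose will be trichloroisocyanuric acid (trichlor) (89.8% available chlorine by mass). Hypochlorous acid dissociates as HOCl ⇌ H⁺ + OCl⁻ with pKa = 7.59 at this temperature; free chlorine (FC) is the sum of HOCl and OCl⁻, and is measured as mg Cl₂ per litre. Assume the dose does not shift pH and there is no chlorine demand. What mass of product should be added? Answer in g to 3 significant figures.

207 g

Volume: 6,600 US gal × 3.785 L/gal = 24,981 L.
[OCl⁻]/[HOCl] = 10^(pH − pKa) = 10^(7.87 − 7.59) = 1.905; fraction as HOCl = 1/(1 + 1.905) = 0.3442.
Free chlorine required for 2.73 ppm HOCl: 2.73 / 0.3442 = 7.932 ppm.
FC to add: 7.932 − 0.5 = 7.432 mg/L as Cl₂.
Cl₂ equivalent: 7.432 mg/L × 24,981 L = 185.7 g.
Product at 89.8% available Cl: 185.7 / 0.898 = 206.7 g.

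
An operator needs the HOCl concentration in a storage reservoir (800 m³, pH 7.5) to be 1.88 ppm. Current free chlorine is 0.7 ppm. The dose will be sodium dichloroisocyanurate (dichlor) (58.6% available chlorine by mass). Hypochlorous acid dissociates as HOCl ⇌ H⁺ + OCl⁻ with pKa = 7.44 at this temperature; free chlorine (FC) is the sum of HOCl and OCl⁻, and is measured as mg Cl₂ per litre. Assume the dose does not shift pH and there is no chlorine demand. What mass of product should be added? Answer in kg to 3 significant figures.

4.56 kg

Volume: 800 m³ = 800,000 L.
[OCl⁻]/[HOCl] = 10^(pH − pKa) = 10^(7.5 − 7.44) = 1.148; fraction as HOCl = 1/(1 + 1.148) = 0.4655.
Free chlorine required for 1.88 ppm HOCl: 1.88 / 0.4655 = 4.039 ppm.
FC to add: 4.039 − 0.7 = 3.339 mg/L as Cl₂.
Cl₂ equivalent: 3.339 mg/L × 800,000 L = 2671 g.
Product at 58.6% available Cl: 2671 / 0.586 = 4558 g.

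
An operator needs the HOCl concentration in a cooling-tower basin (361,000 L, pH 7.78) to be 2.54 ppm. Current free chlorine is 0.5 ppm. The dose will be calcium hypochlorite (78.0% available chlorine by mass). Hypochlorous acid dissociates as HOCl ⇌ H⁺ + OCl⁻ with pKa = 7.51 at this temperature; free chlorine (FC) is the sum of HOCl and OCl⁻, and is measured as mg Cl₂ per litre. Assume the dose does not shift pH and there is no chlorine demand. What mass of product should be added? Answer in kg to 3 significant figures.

[OCl⁻]/[HOCl] = 10^(pH − pKa) = 10^(7.78 − 7.51) = 1.862; fraction as HOCl = 1/(1 + 1.862) = 0.3494.
Free chlorine required for 2.54 ppm HOCl: 2.54 / 0.3494 = 7.27 ppm.
FC to add: 7.27 − 0.5 = 6.77 mg/L as Cl₂.
Cl₂ equivalent: 6.77 mg/L × 361,000 L = 2444 g.
Product at 78.0% available Cl: 2444 / 0.78 = 3133 g.

3.13 kg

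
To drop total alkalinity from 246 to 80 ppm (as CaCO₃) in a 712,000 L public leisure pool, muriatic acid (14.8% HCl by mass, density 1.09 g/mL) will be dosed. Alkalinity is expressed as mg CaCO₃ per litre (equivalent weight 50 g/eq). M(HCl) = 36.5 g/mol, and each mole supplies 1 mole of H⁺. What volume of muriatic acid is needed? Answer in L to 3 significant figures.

535 L

Alkalinity to neutralize: (246 − 80) = 166 mg/L as CaCO₃ × 712,000 L = 118,200 g as CaCO₃.
Equivalents of H⁺ required: 118,200 ÷ 50 g/eq = 2364 eq = 2364 mol HCl.
Mass of HCl: 2364 × 36.5 = 86,280 g.
Mass of 14.8% solution: 86,280 / 0.148 = 583,000 g.
Volume: 583,000 g ÷ 1.09 g/mL = 534,800 mL.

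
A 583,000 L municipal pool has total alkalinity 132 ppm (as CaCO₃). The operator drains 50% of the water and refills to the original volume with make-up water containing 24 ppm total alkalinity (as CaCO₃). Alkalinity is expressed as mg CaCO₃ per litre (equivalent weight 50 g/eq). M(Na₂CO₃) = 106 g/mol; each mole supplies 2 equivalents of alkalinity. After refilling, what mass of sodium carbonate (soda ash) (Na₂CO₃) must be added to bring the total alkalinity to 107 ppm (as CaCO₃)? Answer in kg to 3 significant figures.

After draining 50% and refilling: 132 × 0.50 + 24 × 0.50 = 78 ppm.
Deficit to target: 107 − 78 = 29 mg/L.
As CaCO₃: 29 mg/L × 583,000 L = 16,910 g; ÷ 50 g/eq ÷ 2 = 169.1 mol Na₂CO₃.
Mass: 169.1 × 106 = 17,920 g.

17.9 kg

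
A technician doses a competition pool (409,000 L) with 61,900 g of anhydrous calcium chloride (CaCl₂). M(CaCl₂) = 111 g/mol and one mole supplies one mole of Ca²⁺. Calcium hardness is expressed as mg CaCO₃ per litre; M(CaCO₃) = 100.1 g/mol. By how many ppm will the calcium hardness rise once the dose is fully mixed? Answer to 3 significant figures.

136 ppm

Moles of Ca²⁺: 61,900 g ÷ 111 g/mol = 557.7 mol.
As CaCO₃: 557.7 mol × 100.1 g/mol = 55,820 g.
Rise: 55,820 g / 409,000 L × 1000 = 136.5 mg/L.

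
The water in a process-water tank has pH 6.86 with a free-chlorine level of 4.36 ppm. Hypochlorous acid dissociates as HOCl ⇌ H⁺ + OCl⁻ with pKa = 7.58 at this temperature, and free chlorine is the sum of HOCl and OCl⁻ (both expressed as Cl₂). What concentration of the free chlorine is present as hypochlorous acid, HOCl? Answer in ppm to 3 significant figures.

[OCl⁻]/[HOCl] = 10^(pH − pKa) = 10^(6.86 − 7.58) = 10^-0.72 = 0.1905.
Fraction as HOCl = 1 / (1 + 0.1905) = 0.84.
HOCl = 0.84 × 4.36 ppm = 3.662 ppm.

3.66 ppm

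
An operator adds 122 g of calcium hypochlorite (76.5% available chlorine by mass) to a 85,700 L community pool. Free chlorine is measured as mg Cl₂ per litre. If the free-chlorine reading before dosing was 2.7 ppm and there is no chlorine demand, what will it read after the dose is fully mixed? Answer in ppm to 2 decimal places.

3.79 ppm

Available chlorine delivered: 122 g × 0.765 = 93.33 g as Cl₂.
Concentration rise: 93.33 g / 85,700 L = 1.089 mg/L = 1.09 ppm.
Final FC: 2.7 + 1.09 = 3.79 ppm.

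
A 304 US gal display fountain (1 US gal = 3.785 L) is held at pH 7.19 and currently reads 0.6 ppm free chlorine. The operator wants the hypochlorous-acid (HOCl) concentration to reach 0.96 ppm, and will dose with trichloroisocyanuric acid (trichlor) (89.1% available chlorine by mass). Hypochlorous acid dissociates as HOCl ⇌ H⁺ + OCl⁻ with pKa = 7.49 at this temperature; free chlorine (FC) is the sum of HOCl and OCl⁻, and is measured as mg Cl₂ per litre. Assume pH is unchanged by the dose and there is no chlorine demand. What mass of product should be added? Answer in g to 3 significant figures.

1.09 g

Volume: 304 US gal × 3.785 L/gal = 1,151 L.
[OCl⁻]/[HOCl] = 10^(pH − pKa) = 10^(7.19 − 7.49) = 0.5012; fraction as HOCl = 1/(1 + 0.5012) = 0.6661.
Free chlorine required for 0.96 ppm HOCl: 0.96 / 0.6661 = 1.441 ppm.
FC to add: 1.441 − 0.6 = 0.8411 mg/L as Cl₂.
Cl₂ equivalent: 0.8411 mg/L × 1,151 L = 0.9678 g.
Product at 89.1% available Cl: 0.9678 / 0.891 = 1.086 g.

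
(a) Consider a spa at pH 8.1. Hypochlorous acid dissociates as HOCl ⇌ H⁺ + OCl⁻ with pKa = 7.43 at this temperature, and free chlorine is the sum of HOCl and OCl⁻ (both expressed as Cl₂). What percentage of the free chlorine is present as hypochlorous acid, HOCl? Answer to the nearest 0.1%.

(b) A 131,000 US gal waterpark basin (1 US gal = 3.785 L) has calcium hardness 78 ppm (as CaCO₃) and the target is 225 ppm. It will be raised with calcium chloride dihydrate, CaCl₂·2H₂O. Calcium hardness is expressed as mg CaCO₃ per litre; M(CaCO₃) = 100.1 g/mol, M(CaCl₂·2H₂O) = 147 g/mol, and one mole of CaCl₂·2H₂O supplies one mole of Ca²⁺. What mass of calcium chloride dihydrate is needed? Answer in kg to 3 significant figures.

(a) [OCl⁻]/[HOCl] = 10^(pH − pKa) = 10^(8.1 − 7.43) = 10^0.67 = 4.677.
(a) Fraction as HOCl = 1 / (1 + 4.677) = 0.1761.

(b) Volume: 131,000 US gal × 3.785 L/gal = 495,835 L.
(b) Hardness to add: (225 − 78) = 147 mg/L as CaCO₃ × 495,835 L = 72,890 g as CaCO₃.
(b) Moles of Ca²⁺ (1 mol Ca²⁺ ≡ 1 mol CaCO₃): 72,890 / 100.1 g/mol = 728.1 mol.
(b) Mass of CaCl₂·2H₂O: 728.1 × 147 = 107,000 g.

(a) 17.6%; (b) 107 kg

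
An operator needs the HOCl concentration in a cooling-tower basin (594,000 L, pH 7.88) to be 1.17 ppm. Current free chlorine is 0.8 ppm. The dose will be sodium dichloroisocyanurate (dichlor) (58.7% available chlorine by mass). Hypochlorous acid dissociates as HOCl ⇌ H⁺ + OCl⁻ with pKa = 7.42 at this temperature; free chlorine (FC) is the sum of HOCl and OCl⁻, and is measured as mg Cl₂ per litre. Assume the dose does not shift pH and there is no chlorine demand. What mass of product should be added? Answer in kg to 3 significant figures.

3.79 kg

[OCl⁻]/[HOCl] = 10^(pH − pKa) = 10^(7.88 − 7.42) = 2.884; fraction as HOCl = 1/(1 + 2.884) = 0.2575.
Free chlorine required for 1.17 ppm HOCl: 1.17 / 0.2575 = 4.544 ppm.
FC to add: 4.544 − 0.8 = 3.744 mg/L as Cl₂.
Cl₂ equivalent: 3.744 mg/L × 594,000 L = 2224 g.
Product at 58.7% available Cl: 2224 / 0.587 = 3789 g.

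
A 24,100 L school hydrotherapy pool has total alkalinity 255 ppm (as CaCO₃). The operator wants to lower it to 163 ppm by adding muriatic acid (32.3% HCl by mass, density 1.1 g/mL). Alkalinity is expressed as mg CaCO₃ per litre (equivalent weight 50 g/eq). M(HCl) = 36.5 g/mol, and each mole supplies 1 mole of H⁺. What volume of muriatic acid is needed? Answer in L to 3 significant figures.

Alkalinity to neutralize: (255 − 163) = 92 mg/L as CaCO₃ × 24,100 L = 2217 g as CaCO₃.
Equivalents of H⁺ required: 2217 ÷ 50 g/eq = 44.34 eq = 44.34 mol HCl.
Mass of HCl: 44.34 × 36.5 = 1619 g.
Mass of 32.3% solution: 1619 / 0.323 = 5011 g.
Volume: 5011 g ÷ 1.1 g/mL = 4555 mL.

4.56 L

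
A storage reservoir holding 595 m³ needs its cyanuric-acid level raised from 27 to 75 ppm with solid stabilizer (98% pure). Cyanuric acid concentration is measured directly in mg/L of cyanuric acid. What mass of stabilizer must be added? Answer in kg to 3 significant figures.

29.1 kg

Volume: 595 m³ = 595,000 L.
CYA to add: (75 − 27) = 48 mg/L × 595,000 L = 28,560 g cyanuric acid.
At 98% purity: 28,560 / 0.98 = 29,140 g product.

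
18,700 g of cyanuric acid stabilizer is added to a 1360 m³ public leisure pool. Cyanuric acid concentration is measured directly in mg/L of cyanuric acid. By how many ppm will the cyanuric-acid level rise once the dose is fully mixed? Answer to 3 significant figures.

13.8 ppm

Volume: 1360 m³ = 1,360,000 L.
Rise: 18,700 g / 1,360,000 L × 1000 = 13.75 mg/L.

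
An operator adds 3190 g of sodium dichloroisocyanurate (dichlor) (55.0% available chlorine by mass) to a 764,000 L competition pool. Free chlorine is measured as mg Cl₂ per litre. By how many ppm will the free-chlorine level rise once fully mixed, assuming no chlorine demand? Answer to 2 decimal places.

2.30 ppm

Available chlorine delivered: 3190 g × 0.55 = 1755 g as Cl₂.
Concentration rise: 1755 g / 764,000 L = 2.296 mg/L = 2.30 ppm.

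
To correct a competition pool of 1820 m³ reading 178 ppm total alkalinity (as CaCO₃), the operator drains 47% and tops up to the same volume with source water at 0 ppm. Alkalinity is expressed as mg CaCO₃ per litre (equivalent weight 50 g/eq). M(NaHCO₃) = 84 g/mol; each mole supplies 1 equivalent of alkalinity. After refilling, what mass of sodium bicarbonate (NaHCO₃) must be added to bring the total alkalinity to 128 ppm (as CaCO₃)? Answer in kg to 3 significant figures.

Volume: 1820 m³ = 1,820,000 L.
After draining 47% and refilling: 178 × 0.53 + 0 × 0.47 = 94.34 ppm.
Deficit to target: 128 − 94.34 = 33.66 mg/L.
As CaCO₃: 33.66 mg/L × 1,820,000 L = 61,260 g; ÷ 50 g/eq ÷ 1 = 1225 mol NaHCO₃.
Mass: 1225 × 84 = 102,900 g.

103 kg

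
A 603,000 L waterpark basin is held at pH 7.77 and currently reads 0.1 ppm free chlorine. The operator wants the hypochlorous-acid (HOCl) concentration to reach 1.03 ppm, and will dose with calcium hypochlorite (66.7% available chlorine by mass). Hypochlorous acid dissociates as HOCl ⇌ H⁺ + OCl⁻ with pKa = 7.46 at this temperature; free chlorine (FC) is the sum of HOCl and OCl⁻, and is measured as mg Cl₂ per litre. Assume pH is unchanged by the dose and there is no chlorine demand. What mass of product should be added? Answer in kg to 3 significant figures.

[OCl⁻]/[HOCl] = 10^(pH − pKa) = 10^(7.77 − 7.46) = 2.042; fraction as HOCl = 1/(1 + 2.042) = 0.3288.
Free chlorine required for 1.03 ppm HOCl: 1.03 / 0.3288 = 3.133 ppm.
FC to add: 3.133 − 0.1 = 3.033 mg/L as Cl₂.
Cl₂ equivalent: 3.033 mg/L × 603,000 L = 1829 g.
Product at 66.7% available Cl: 1829 / 0.667 = 2742 g.

2.74 kg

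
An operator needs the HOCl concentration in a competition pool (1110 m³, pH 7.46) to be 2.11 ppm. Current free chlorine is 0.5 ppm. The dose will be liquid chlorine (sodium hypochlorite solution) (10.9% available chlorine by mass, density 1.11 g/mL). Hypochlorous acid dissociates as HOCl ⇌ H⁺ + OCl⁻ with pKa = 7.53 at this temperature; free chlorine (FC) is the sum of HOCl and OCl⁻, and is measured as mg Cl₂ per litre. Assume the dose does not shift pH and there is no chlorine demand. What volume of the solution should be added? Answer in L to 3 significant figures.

Volume: 1110 m³ = 1,110,000 L.
[OCl⁻]/[HOCl] = 10^(pH − pKa) = 10^(7.46 − 7.53) = 0.8511; fraction as HOCl = 1/(1 + 0.8511) = 0.5402.
Free chlorine required for 2.11 ppm HOCl: 2.11 / 0.5402 = 3.906 ppm.
FC to add: 3.906 − 0.5 = 3.406 mg/L as Cl₂.
Cl₂ equivalent: 3.406 mg/L × 1,110,000 L = 3781 g.
Product at 10.9% available Cl: 3781 / 0.109 = 34,680 g.
Volume: 34,680 g ÷ 1.11 g/mL = 31,250 mL.

31.2 L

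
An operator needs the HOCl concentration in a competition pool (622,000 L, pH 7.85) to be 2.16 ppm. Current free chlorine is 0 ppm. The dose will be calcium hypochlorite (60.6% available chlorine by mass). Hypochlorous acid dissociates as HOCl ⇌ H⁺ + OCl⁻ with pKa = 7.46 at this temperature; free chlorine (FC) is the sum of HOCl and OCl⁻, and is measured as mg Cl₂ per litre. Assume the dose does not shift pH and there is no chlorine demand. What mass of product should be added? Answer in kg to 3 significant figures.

7.66 kg

[OCl⁻]/[HOCl] = 10^(pH − pKa) = 10^(7.85 − 7.46) = 2.455; fraction as HOCl = 1/(1 + 2.455) = 0.2895.
Free chlorine required for 2.16 ppm HOCl: 2.16 / 0.2895 = 7.462 ppm.
FC to add: 7.462 − 0 = 7.462 mg/L as Cl₂.
Cl₂ equivalent: 7.462 mg/L × 622,000 L = 4641 g.
Product at 60.6% available Cl: 4641 / 0.606 = 7659 g.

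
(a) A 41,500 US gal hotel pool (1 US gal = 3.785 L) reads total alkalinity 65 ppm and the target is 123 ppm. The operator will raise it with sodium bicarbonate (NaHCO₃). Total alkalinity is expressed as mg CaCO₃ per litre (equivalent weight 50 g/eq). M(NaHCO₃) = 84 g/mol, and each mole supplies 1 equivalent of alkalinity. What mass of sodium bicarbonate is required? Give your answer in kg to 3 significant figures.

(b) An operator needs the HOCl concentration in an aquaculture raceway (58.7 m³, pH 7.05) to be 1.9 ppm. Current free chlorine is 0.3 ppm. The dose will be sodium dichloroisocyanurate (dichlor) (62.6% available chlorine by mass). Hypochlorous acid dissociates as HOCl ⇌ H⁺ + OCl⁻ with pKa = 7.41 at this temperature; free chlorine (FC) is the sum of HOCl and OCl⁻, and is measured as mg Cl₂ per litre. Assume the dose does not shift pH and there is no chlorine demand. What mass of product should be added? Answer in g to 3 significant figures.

(a) 15.3 kg; (b) 228 g

(a) Volume: 41,500 US gal × 3.785 L/gal = 157,078 L.
(a) Alkalinity to add: (123 − 65) = 58 mg/L as CaCO₃ × 157,078 L = 9110 g as CaCO₃.
(a) Equivalents: 9110 g ÷ 50 g/eq = 182.2 eq.
(a) NaHCO₃ supplies 1 eq per mole → 182.2 mol.
(a) Mass: 182.2 mol × 84 g/mol = 15,310 g.

(b) Volume: 58.7 m³ = 58,700 L.
(b) [OCl⁻]/[HOCl] = 10^(pH − pKa) = 10^(7.05 − 7.41) = 0.4365; fraction as HOCl = 1/(1 + 0.4365) = 0.6961.
(b) Free chlorine required for 1.9 ppm HOCl: 1.9 / 0.6961 = 2.729 ppm.
(b) FC to add: 2.729 − 0.3 = 2.429 mg/L as Cl₂.
(b) Cl₂ equivalent: 2.429 mg/L × 58,700 L = 142.6 g.
(b) Product at 62.6% available Cl: 142.6 / 0.626 = 227.8 g.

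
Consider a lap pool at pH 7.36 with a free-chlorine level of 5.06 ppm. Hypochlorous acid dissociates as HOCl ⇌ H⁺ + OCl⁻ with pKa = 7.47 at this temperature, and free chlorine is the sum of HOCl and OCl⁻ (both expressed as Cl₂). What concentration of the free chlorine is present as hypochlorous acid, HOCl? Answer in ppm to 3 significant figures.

2.85 ppm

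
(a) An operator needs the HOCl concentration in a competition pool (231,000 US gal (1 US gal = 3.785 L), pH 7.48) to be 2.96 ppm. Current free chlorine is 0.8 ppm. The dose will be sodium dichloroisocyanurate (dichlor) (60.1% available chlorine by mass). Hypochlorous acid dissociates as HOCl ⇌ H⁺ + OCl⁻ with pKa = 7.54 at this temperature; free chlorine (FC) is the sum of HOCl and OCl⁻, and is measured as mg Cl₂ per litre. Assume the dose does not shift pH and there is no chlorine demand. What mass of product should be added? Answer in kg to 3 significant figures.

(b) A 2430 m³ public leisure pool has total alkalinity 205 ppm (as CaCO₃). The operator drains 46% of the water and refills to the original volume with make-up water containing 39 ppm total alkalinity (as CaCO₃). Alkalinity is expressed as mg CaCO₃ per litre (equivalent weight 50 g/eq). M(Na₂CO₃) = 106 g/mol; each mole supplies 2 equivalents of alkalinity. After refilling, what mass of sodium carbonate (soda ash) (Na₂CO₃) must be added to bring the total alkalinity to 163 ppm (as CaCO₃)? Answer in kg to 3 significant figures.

(a) Volume: 231,000 US gal × 3.785 L/gal = 874,335 L.
(a) [OCl⁻]/[HOCl] = 10^(pH − pKa) = 10^(7.48 − 7.54) = 0.871; fraction as HOCl = 1/(1 + 0.871) = 0.5345.
(a) Free chlorine required for 2.96 ppm HOCl: 2.96 / 0.5345 = 5.538 ppm.
(a) FC to add: 5.538 − 0.8 = 4.738 mg/L as Cl₂.
(a) Cl₂ equivalent: 4.738 mg/L × 874,335 L = 4143 g.
(a) Product at 60.1% available Cl: 4143 / 0.601 = 6893 g.

(b) Volume: 2430 m³ = 2,430,000 L.
(b) After draining 46% and refilling: 205 × 0.54 + 39 × 0.46 = 128.64 ppm.
(b) Deficit to target: 163 − 128.64 = 34.36 mg/L.
(b) As CaCO₃: 34.36 mg/L × 2,430,000 L = 83,490 g; ÷ 50 g/eq ÷ 2 = 834.9 mol Na₂CO₃.
(b) Mass: 834.9 × 106 = 88,500 g.

(a) 6.89 kg; (b) 88.5 kg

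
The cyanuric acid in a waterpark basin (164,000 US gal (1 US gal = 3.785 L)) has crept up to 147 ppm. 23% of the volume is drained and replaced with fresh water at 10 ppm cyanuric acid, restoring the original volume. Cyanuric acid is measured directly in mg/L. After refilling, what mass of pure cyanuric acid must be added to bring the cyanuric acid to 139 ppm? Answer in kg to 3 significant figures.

14.6 kg

Volume: 164,000 US gal × 3.785 L/gal = 620,740 L.
After draining 23% and refilling: 147 × 0.77 + 10 × 0.23 = 115.49 ppm.
Deficit to target: 139 − 115.49 = 23.51 mg/L.
Mass: 23.51 mg/L × 620,740 L = 14,590 g cyanuric acid.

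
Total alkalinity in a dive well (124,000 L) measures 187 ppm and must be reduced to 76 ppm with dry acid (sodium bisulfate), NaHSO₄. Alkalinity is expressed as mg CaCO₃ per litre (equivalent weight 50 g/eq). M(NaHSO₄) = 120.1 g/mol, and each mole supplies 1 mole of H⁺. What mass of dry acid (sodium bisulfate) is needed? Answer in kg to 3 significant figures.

Alkalinity to neutralize: (187 − 76) = 111 mg/L as CaCO₃ × 124,000 L = 13,760 g as CaCO₃.
Equivalents of H⁺ required: 13,760 ÷ 50 g/eq = 275.3 eq = 275.3 mol NaHSO₄.
Mass of NaHSO₄: 275.3 × 120.1 = 33,060 g.

33.1 kg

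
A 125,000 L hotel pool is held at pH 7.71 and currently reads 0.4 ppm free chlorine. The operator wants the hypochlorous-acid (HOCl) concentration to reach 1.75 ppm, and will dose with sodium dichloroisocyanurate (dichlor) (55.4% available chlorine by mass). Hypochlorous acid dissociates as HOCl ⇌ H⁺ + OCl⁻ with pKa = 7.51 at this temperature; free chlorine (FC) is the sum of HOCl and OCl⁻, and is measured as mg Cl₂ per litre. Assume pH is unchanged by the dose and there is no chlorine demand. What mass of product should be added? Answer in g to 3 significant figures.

930 g

[OCl⁻]/[HOCl] = 10^(pH − pKa) = 10^(7.71 − 7.51) = 1.585; fraction as HOCl = 1/(1 + 1.585) = 0.3869.
Free chlorine required for 1.75 ppm HOCl: 1.75 / 0.3869 = 4.524 ppm.
FC to add: 4.524 − 0.4 = 4.124 mg/L as Cl₂.
Cl₂ equivalent: 4.124 mg/L × 125,000 L = 515.4 g.
Product at 55.4% available Cl: 515.4 / 0.554 = 930.4 g.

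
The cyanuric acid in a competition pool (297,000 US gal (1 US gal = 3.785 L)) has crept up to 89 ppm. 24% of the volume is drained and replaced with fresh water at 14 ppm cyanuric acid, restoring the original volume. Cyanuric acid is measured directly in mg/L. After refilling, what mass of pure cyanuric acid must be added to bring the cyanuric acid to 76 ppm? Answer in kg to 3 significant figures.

Volume: 297,000 US gal × 3.785 L/gal = 1,124,145 L.
After draining 24% and refilling: 89 × 0.76 + 14 × 0.24 = 71 ppm.
Deficit to target: 76 − 71 = 5 mg/L.
Mass: 5 mg/L × 1,124,145 L = 5621 g cyanuric acid.

5.62 kg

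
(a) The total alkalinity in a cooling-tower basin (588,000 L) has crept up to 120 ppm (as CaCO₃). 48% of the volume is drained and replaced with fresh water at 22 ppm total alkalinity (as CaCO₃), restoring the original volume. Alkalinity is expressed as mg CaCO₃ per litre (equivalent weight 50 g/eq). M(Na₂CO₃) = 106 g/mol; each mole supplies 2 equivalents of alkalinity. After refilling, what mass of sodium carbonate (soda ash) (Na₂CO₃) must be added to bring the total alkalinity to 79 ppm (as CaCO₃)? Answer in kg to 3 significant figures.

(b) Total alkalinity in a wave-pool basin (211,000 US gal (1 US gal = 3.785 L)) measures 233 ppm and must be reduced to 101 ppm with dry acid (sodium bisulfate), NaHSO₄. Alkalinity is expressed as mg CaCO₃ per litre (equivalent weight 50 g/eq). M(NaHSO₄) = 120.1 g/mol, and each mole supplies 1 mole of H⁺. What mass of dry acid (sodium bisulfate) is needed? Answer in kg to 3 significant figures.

(a) After draining 48% and refilling: 120 × 0.52 + 22 × 0.48 = 72.96 ppm.
(a) Deficit to target: 79 − 72.96 = 6.04 mg/L.
(a) As CaCO₃: 6.04 mg/L × 588,000 L = 3552 g; ÷ 50 g/eq ÷ 2 = 35.52 mol Na₂CO₃.
(a) Mass: 35.52 × 106 = 3765 g.

(b) Volume: 211,000 US gal × 3.785 L/gal = 798,635 L.
(b) Alkalinity to neutralize: (233 − 101) = 132 mg/L as CaCO₃ × 798,635 L = 105,400 g as CaCO₃.
(b) Equivalents of H⁺ required: 105,400 ÷ 50 g/eq = 2108 eq = 2108 mol NaHSO₄.
(b) Mass of NaHSO₄: 2108 × 120.1 = 253,200 g.

(a) 3.76 kg; (b) 253 kg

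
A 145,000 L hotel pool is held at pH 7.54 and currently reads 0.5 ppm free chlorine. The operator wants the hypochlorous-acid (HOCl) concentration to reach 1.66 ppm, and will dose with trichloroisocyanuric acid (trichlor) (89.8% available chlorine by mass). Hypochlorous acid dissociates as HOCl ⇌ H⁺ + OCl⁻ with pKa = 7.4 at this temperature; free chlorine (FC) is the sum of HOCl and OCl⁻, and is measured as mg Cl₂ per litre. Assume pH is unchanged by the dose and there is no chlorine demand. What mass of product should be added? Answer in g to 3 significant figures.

557 g

[OCl⁻]/[HOCl] = 10^(pH − pKa) = 10^(7.54 − 7.4) = 1.38; fraction as HOCl = 1/(1 + 1.38) = 0.4201.
Free chlorine required for 1.66 ppm HOCl: 1.66 / 0.4201 = 3.951 ppm.
FC to add: 3.951 − 0.5 = 3.451 mg/L as Cl₂.
Cl₂ equivalent: 3.451 mg/L × 145,000 L = 500.5 g.
Product at 89.8% available Cl: 500.5 / 0.898 = 557.3 g.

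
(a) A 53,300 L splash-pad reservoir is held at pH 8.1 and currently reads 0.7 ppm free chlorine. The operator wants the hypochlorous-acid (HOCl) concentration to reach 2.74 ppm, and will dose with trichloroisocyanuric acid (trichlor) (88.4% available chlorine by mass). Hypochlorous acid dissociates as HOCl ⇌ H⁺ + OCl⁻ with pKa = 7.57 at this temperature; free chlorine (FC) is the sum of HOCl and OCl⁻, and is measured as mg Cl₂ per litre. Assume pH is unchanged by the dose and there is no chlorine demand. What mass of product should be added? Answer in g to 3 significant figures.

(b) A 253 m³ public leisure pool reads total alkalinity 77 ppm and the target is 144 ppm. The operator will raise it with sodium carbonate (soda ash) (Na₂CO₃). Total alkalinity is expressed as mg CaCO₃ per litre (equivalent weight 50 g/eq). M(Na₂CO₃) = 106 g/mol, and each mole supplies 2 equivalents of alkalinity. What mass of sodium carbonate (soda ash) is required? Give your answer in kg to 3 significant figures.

(a) [OCl⁻]/[HOCl] = 10^(pH − pKa) = 10^(8.1 − 7.57) = 3.388; fraction as HOCl = 1/(1 + 3.388) = 0.2279.
(a) Free chlorine required for 2.74 ppm HOCl: 2.74 / 0.2279 = 12.02 ppm.
(a) FC to add: 12.02 − 0.7 = 11.32 mg/L as Cl₂.
(a) Cl₂ equivalent: 11.32 mg/L × 53,300 L = 603.6 g.
(a) Product at 88.4% available Cl: 603.6 / 0.884 = 682.8 g.

(b) Volume: 253 m³ = 253,000 L.
(b) Alkalinity to add: (144 − 77) = 67 mg/L as CaCO₃ × 253,000 L = 16,950 g as CaCO₃.
(b) Equivalents: 16,950 g ÷ 50 g/eq = 339 eq.
(b) Each mole of Na₂CO₃ supplies 2 eq, so 339 / 2 = 169.5 mol.
(b) Mass: 169.5 mol × 106 g/mol = 17,970 g.

(a) 683 g; (b) 18.0 kg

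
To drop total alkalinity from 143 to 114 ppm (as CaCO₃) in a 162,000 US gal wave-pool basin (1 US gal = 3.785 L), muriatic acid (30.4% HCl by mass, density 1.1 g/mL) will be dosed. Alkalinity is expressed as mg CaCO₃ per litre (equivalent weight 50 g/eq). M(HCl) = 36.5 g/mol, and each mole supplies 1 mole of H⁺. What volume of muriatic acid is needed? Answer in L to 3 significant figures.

38.8 L

Volume: 162,000 US gal × 3.785 L/gal = 613,170 L.
Alkalinity to neutralize: (143 − 114) = 29 mg/L as CaCO₃ × 613,170 L = 17,780 g as CaCO₃.
Equivalents of H⁺ required: 17,780 ÷ 50 g/eq = 355.6 eq = 355.6 mol HCl.
Mass of HCl: 355.6 × 36.5 = 12,980 g.
Mass of 30.4% solution: 12,980 / 0.304 = 42,700 g.
Volume: 42,700 g ÷ 1.1 g/mL = 38,820 mL.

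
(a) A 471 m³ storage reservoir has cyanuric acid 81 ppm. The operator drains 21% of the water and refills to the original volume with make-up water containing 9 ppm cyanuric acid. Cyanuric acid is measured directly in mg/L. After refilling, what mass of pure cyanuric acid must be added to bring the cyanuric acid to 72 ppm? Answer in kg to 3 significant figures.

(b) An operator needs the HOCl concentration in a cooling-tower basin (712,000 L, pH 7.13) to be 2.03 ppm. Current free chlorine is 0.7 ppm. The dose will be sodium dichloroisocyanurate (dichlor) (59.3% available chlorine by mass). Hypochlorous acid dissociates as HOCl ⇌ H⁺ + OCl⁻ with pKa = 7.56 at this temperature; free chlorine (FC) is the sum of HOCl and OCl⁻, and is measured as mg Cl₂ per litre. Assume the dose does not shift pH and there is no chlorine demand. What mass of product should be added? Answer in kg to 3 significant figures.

(a) Volume: 471 m³ = 471,000 L.
(a) After draining 21% and refilling: 81 × 0.79 + 9 × 0.21 = 65.88 ppm.
(a) Deficit to target: 72 − 65.88 = 6.12 mg/L.
(a) Mass: 6.12 mg/L × 471,000 L = 2883 g cyanuric acid.

(b) [OCl⁻]/[HOCl] = 10^(pH − pKa) = 10^(7.13 − 7.56) = 0.3715; fraction as HOCl = 1/(1 + 0.3715) = 0.7291.
(b) Free chlorine required for 2.03 ppm HOCl: 2.03 / 0.7291 = 2.784 ppm.
(b) FC to add: 2.784 − 0.7 = 2.084 mg/L as Cl₂.
(b) Cl₂ equivalent: 2.084 mg/L × 712,000 L = 1484 g.
(b) Product at 59.3% available Cl: 1484 / 0.593 = 2502 g.

(a) 2.88 kg; (b) 2.50 kg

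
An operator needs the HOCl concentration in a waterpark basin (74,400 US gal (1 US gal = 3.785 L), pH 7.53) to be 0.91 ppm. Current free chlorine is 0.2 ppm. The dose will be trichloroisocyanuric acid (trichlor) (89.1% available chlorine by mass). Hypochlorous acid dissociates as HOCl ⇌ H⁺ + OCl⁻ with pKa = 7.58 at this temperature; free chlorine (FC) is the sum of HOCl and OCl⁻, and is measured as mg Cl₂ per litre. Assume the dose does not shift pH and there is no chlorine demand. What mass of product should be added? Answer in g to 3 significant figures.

481 g

Volume: 74,400 US gal × 3.785 L/gal = 281,604 L.
[OCl⁻]/[HOCl] = 10^(pH − pKa) = 10^(7.53 − 7.58) = 0.8913; fraction as HOCl = 1/(1 + 0.8913) = 0.5288.
Free chlorine required for 0.91 ppm HOCl: 0.91 / 0.5288 = 1.721 ppm.
FC to add: 1.721 − 0.2 = 1.521 mg/L as Cl₂.
Cl₂ equivalent: 1.521 mg/L × 281,604 L = 428.3 g.
Product at 89.1% available Cl: 428.3 / 0.891 = 480.7 g.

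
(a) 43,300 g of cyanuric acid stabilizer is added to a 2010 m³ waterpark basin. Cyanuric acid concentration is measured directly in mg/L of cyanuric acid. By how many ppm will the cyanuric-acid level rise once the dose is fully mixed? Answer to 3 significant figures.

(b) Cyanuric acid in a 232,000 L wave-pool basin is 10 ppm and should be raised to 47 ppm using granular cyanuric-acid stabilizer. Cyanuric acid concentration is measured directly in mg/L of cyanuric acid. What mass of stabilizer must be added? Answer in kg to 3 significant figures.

(a) Volume: 2010 m³ = 2,010,000 L.
(a) Rise: 43,300 g / 2,010,000 L × 1000 = 21.54 mg/L.

(b) CYA to add: (47 − 10) = 37 mg/L × 232,000 L = 8584 g cyanuric acid.

(a) 21.5 ppm; (b) 8.58 kg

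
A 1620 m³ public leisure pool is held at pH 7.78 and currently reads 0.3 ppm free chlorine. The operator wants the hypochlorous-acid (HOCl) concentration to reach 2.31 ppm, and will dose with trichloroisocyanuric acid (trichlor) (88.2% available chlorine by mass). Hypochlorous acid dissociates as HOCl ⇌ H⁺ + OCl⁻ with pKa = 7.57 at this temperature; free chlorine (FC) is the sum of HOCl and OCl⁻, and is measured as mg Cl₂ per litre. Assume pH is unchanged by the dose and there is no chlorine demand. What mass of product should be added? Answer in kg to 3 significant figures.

Volume: 1620 m³ = 1,620,000 L.
[OCl⁻]/[HOCl] = 10^(pH − pKa) = 10^(7.78 − 7.57) = 1.622; fraction as HOCl = 1/(1 + 1.622) = 0.3814.
Free chlorine required for 2.31 ppm HOCl: 2.31 / 0.3814 = 6.056 ppm.
FC to add: 6.056 − 0.3 = 5.756 mg/L as Cl₂.
Cl₂ equivalent: 5.756 mg/L × 1,620,000 L = 9325 g.
Product at 88.2% available Cl: 9325 / 0.882 = 10,570 g.

10.6 kg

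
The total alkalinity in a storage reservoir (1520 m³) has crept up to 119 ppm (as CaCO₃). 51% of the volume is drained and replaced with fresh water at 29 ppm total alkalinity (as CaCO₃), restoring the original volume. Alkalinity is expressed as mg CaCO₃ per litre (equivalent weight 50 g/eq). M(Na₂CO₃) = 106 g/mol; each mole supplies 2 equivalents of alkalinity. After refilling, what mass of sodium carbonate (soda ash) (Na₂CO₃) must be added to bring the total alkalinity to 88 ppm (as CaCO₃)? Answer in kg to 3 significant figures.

24.0 kg

Volume: 1520 m³ = 1,520,000 L.
After draining 51% and refilling: 119 × 0.49 + 29 × 0.51 = 73.1 ppm.
Deficit to target: 88 − 73.1 = 14.9 mg/L.
As CaCO₃: 14.9 mg/L × 1,520,000 L = 22,650 g; ÷ 50 g/eq ÷ 2 = 226.5 mol Na₂CO₃.
Mass: 226.5 × 106 = 24,010 g.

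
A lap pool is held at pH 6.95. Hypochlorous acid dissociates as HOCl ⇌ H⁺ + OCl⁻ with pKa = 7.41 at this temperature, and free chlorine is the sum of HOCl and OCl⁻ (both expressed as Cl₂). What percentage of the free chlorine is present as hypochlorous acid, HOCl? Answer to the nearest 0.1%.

74.3%

[OCl⁻]/[HOCl] = 10^(pH − pKa) = 10^(6.95 − 7.41) = 10^-0.46 = 0.3467.
Fraction as HOCl = 1 / (1 + 0.3467) = 0.7425.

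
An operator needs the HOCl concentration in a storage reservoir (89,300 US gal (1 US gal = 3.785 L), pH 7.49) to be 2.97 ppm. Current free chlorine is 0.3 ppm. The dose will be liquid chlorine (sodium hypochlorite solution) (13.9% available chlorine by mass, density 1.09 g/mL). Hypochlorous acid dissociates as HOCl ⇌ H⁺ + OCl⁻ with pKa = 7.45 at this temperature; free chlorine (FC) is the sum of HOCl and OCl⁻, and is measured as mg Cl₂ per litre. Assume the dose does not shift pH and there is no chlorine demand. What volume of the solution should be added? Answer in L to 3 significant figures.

13.2 L

Volume: 89,300 US gal × 3.785 L/gal = 338,000 L.
[OCl⁻]/[HOCl] = 10^(pH − pKa) = 10^(7.49 − 7.45) = 1.096; fraction as HOCl = 1/(1 + 1.096) = 0.477.
Free chlorine required for 2.97 ppm HOCl: 2.97 / 0.477 = 6.227 ppm.
FC to add: 6.227 − 0.3 = 5.927 mg/L as Cl₂.
Cl₂ equivalent: 5.927 mg/L × 338,000 L = 2003 g.
Product at 13.9% available Cl: 2003 / 0.139 = 14,410 g.
Volume: 14,410 g ÷ 1.09 g/mL = 13,220 mL.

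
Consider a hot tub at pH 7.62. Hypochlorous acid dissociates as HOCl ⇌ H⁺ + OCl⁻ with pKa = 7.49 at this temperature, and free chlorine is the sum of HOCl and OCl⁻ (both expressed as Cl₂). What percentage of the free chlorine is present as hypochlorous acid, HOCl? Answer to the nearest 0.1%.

42.6%

[OCl⁻]/[HOCl] = 10^(pH − pKa) = 10^(7.62 − 7.49) = 10^0.13 = 1.349.
Fraction as HOCl = 1 / (1 + 1.349) = 0.4257.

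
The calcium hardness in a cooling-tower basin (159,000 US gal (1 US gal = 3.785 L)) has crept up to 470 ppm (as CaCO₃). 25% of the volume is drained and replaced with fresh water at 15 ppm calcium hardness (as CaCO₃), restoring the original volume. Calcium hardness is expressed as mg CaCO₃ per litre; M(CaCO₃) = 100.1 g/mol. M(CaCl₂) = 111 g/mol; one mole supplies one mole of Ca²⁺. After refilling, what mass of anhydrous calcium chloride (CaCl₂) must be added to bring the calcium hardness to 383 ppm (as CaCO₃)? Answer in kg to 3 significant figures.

Volume: 159,000 US gal × 3.785 L/gal = 601,815 L.
After draining 25% and refilling: 470 × 0.75 + 15 × 0.25 = 356.25 ppm.
Deficit to target: 383 − 356.25 = 26.75 mg/L.
As CaCO₃: 26.75 mg/L × 601,815 L = 16,100 g; ÷ 100.1 = 160.8 mol Ca²⁺.
Mass: 160.8 × 111 = 17,850 g.

17.9 kg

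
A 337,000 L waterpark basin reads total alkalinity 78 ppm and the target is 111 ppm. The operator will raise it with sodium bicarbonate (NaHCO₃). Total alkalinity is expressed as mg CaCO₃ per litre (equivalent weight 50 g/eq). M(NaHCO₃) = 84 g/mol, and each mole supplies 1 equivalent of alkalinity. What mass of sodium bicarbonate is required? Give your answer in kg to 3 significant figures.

Alkalinity to add: (111 − 78) = 33 mg/L as CaCO₃ × 337,000 L = 11,120 g as CaCO₃.
Equivalents: 11,120 g ÷ 50 g/eq = 222.4 eq.
NaHCO₃ supplies 1 eq per mole → 222.4 mol.
Mass: 222.4 mol × 84 g/mol = 18,680 g.

18.7 kg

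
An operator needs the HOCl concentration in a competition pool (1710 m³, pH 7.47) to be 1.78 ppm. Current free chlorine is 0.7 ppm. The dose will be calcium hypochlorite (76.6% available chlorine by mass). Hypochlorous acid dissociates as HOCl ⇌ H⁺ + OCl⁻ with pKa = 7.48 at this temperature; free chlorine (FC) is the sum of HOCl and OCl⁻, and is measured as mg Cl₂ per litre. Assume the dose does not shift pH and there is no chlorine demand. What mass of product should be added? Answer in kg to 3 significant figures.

Volume: 1710 m³ = 1,710,000 L.
[OCl⁻]/[HOCl] = 10^(pH − pKa) = 10^(7.47 − 7.48) = 0.9772; fraction as HOCl = 1/(1 + 0.9772) = 0.5058.
Free chlorine required for 1.78 ppm HOCl: 1.78 / 0.5058 = 3.519 ppm.
FC to add: 3.519 − 0.7 = 2.819 mg/L as Cl₂.
Cl₂ equivalent: 2.819 mg/L × 1,710,000 L = 4821 g.
Product at 76.6% available Cl: 4821 / 0.766 = 6294 g.

6.29 kg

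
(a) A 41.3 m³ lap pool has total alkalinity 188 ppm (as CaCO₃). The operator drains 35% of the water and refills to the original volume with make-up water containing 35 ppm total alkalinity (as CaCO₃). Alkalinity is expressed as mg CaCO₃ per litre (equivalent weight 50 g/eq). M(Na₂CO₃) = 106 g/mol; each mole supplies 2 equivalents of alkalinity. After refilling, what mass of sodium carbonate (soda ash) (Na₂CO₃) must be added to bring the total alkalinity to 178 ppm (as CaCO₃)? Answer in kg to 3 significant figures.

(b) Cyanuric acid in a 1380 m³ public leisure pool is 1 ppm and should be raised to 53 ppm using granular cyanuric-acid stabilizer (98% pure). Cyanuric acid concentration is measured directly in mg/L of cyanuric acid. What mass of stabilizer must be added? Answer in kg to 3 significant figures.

(a) 1.91 kg; (b) 73.2 kg

(a) Volume: 41.3 m³ = 41,300 L.
(a) After draining 35% and refilling: 188 × 0.65 + 35 × 0.35 = 134.45 ppm.
(a) Deficit to target: 178 − 134.45 = 43.55 mg/L.
(a) As CaCO₃: 43.55 mg/L × 41,300 L = 1799 g; ÷ 50 g/eq ÷ 2 = 17.99 mol Na₂CO₃.
(a) Mass: 17.99 × 106 = 1907 g.

(b) Volume: 1380 m³ = 1,380,000 L.
(b) CYA to add: (53 − 1) = 52 mg/L × 1,380,000 L = 71,760 g cyanuric acid.
(b) At 98% purity: 71,760 / 0.98 = 73,220 g product.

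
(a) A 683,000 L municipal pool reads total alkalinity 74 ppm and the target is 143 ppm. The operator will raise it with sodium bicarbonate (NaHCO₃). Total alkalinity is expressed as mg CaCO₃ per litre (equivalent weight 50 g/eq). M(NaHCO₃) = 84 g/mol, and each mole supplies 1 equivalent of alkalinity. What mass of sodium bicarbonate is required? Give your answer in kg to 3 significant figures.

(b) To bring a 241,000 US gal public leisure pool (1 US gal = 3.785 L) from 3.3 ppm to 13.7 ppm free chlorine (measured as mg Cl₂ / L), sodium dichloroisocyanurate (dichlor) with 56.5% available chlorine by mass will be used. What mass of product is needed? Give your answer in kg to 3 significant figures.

(a) 79.2 kg; (b) 16.8 kg

(a) Alkalinity to add: (143 − 74) = 69 mg/L as CaCO₃ × 683,000 L = 47,130 g as CaCO₃.
(a) Equivalents: 47,130 g ÷ 50 g/eq = 942.5 eq.
(a) NaHCO₃ supplies 1 eq per mole → 942.5 mol.
(a) Mass: 942.5 mol × 84 g/mol = 79,170 g.

(b) Volume: 241,000 US gal × 3.785 L/gal = 912,185 L.
(b) Chlorine deficit: 13.7 − 3.3 = 10.4 ppm = 10.4 mg/L as Cl₂.
(b) Cl₂ equivalent needed: 10.4 mg/L × 912,185 L = 9,487,000 mg = 9487 g.
(b) Product at 56.5% available chlorine: 9487 / 0.565 = 16,790 g.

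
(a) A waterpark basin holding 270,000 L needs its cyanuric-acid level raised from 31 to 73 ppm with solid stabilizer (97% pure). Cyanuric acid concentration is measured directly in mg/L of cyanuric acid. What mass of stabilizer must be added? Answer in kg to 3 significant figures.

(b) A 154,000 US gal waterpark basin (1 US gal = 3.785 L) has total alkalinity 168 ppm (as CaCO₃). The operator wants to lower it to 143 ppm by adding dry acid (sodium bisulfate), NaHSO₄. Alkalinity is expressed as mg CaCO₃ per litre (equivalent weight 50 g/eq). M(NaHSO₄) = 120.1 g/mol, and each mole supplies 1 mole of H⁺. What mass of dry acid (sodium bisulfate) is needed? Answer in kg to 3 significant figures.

(a) 11.7 kg; (b) 35.0 kg

(a) CYA to add: (73 − 31) = 42 mg/L × 270,000 L = 11,340 g cyanuric acid.
(a) At 97% purity: 11,340 / 0.97 = 11,690 g product.

(b) Volume: 154,000 US gal × 3.785 L/gal = 582,890 L.
(b) Alkalinity to neutralize: (168 − 143) = 25 mg/L as CaCO₃ × 582,890 L = 14,570 g as CaCO₃.
(b) Equivalents of H⁺ required: 14,570 ÷ 50 g/eq = 291.4 eq = 291.4 mol NaHSO₄.
(b) Mass of NaHSO₄: 291.4 × 120.1 = 35,000 g.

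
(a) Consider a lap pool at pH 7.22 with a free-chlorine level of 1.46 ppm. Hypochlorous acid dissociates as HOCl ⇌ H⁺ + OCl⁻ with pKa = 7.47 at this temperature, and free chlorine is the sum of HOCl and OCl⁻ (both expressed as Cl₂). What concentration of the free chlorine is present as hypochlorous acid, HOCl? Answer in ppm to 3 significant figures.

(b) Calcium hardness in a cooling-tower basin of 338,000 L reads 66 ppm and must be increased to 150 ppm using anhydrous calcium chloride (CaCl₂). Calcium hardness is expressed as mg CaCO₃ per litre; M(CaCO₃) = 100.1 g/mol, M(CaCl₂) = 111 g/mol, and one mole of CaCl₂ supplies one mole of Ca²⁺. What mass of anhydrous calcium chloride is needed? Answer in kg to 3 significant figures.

(a) [OCl⁻]/[HOCl] = 10^(pH − pKa) = 10^(7.22 − 7.47) = 10^-0.25 = 0.5623.
(a) Fraction as HOCl = 1 / (1 + 0.5623) = 0.6401.
(a) HOCl = 0.6401 × 1.46 ppm = 0.9345 ppm.

(b) Hardness to add: (150 − 66) = 84 mg/L as CaCO₃ × 338,000 L = 28,390 g as CaCO₃.
(b) Moles of Ca²⁺ (1 mol Ca²⁺ ≡ 1 mol CaCO₃): 28,390 / 100.1 g/mol = 283.6 mol.
(b) Mass of CaCl₂: 283.6 × 111 = 31,480 g.

(a) 0.934 ppm; (b) 31.5 kg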